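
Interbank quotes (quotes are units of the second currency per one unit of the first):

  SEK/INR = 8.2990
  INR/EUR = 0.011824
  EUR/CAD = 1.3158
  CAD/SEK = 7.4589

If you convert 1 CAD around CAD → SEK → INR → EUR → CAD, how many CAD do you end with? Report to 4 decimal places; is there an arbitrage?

Around CAD → SEK → INR → EUR → CAD: 1 × 7.4589 × 8.2990 × 0.011824 × 1.3158 = 0.963063
Product < 1; profitable direction is CAD → EUR → INR → SEK → CAD.

0.9631 (arbitrage exists)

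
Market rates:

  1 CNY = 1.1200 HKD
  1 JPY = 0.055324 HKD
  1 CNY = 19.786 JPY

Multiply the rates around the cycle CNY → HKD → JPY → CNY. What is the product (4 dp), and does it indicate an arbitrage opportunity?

1.0232 (arbitrage exists)

Around CNY → HKD → JPY → CNY: 1 × 1.1200 ÷ 0.055324 ÷ 19.786 = 1.023167
Product > 1; profitable direction is CNY → HKD → JPY → CNY.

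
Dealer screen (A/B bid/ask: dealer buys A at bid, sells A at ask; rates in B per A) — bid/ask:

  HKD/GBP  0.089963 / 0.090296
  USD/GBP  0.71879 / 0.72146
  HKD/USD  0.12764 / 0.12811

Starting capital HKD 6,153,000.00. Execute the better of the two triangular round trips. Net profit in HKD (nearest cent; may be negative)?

Net profit: HKD 98,830.93

Best loop HKD → USD → GBP → HKD:
HKD 6,153,000.00 × 0.12764 (sell HKD at bid) = USD 785,368.92
USD 785,368.92 × 0.71879 (sell USD at bid) = GBP 564,515.33
GBP 564,515.33 ÷ 0.090296 (buy HKD at ask) = HKD 6,251,830.93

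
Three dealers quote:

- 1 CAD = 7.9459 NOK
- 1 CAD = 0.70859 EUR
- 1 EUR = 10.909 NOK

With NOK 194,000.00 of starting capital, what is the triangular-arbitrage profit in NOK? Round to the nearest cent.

Profit: NOK 5,418.23

Profitable loop is NOK → EUR → CAD → NOK:
NOK 194,000.00 ÷ 10.909 = EUR 17,783.48
EUR 17,783.48 ÷ 0.70859 = CAD 25,097.00
CAD 25,097.00 × 7.9459 = NOK 199,418.23
Profit = NOK 199,418.23 − NOK 194,000.00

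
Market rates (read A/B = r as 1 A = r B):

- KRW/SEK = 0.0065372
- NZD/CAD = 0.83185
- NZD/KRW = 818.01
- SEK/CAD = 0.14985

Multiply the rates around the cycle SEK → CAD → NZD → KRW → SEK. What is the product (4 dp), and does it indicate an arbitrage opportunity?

0.9633 (arbitrage exists)

Around SEK → CAD → NZD → KRW → SEK: 1 × 0.14985 ÷ 0.83185 × 818.01 × 0.0065372 = 0.963301
Product < 1; profitable direction is SEK → KRW → NZD → CAD → SEK.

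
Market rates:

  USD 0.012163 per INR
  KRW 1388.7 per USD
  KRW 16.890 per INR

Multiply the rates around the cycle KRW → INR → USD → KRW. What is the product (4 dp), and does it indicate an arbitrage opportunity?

1.0000 (no arbitrage)

Around KRW → INR → USD → KRW: 1 ÷ 16.890 × 0.012163 × 1388.7 = 1.000045
Product ≈ 1 (deviation 0.004%, within rounding noise).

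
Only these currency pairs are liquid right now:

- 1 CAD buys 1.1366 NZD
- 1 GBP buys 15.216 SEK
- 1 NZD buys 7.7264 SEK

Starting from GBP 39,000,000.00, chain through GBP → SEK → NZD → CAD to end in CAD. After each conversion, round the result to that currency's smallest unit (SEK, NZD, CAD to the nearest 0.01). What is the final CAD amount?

GBP 39,000,000.00 × 15.216 = SEK 593,424,000.00
SEK 593,424,000.00 ÷ 7.7264 = NZD 76,804,721.47
NZD 76,804,721.47 ÷ 1.1366 = CAD 67,574,099.48

CAD 67,574,099.48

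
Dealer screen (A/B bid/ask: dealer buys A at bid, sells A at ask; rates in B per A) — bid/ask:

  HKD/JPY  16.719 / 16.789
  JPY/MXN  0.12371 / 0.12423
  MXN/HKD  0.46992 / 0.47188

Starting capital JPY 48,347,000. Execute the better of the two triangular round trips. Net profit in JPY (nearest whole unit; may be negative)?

Best loop JPY → HKD → MXN → JPY:
JPY 48,347,000 ÷ 16.789 (buy HKD at ask) = HKD 2,879,683.13
HKD 2,879,683.13 ÷ 0.47188 (buy MXN at ask) = MXN 6,102,575.07
MXN 6,102,575.07 ÷ 0.12423 (buy JPY at ask) = JPY 49,123,199

Net profit: JPY 776,199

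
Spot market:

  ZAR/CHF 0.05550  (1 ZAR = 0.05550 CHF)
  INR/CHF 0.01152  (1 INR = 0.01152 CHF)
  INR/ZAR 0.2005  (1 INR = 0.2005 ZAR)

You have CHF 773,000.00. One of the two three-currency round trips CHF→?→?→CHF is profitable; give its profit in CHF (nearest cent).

Profit: CHF 27,248.03

Profitable loop is CHF → ZAR → INR → CHF:
CHF 773,000.00 ÷ 0.05550 = ZAR 13,927,927.93
ZAR 13,927,927.93 ÷ 0.2005 = INR 69,465,974.70
INR 69,465,974.70 × 0.01152 = CHF 800,248.03
Profit = CHF 800,248.03 − CHF 773,000.00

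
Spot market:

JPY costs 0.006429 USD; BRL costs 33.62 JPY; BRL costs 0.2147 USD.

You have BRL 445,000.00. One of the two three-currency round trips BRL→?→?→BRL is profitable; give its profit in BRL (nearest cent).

Profitable loop is BRL → JPY → USD → BRL:
BRL 445,000.00 × 33.62 = JPY 14,960,900
JPY 14,960,900 × 0.006429 = USD 96,183.63
USD 96,183.63 ÷ 0.2147 = BRL 447,990.81
Profit = BRL 447,990.81 − BRL 445,000.00

Profit: BRL 2,990.81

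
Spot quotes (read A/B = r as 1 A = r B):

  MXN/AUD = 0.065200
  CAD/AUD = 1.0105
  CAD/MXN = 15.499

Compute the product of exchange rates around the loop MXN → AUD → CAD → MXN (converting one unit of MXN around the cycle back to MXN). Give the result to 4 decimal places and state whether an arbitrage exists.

1.0000 (no arbitrage)

Around MXN → AUD → CAD → MXN: 1 × 0.065200 ÷ 1.0105 × 15.499 = 1.000034
Product ≈ 1 (deviation 0.003%, within rounding noise).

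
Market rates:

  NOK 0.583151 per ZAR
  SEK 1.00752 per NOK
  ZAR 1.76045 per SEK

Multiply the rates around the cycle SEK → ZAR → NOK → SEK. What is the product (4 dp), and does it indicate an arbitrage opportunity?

1.0343 (arbitrage exists)

Around SEK → ZAR → NOK → SEK: 1 × 1.76045 × 0.583151 × 1.00752 = 1.034328
Product > 1; profitable direction is SEK → ZAR → NOK → SEK.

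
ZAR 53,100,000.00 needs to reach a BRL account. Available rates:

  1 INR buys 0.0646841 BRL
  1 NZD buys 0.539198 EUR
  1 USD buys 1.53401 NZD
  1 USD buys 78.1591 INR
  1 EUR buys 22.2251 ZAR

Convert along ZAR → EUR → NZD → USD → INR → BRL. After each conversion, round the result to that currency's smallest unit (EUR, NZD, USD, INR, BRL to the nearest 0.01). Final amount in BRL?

ZAR 53,100,000.00 ÷ 22.2251 = EUR 2,389,190.60
EUR 2,389,190.60 ÷ 0.539198 = NZD 4,431,007.90
NZD 4,431,007.90 ÷ 1.53401 = USD 2,888,513.05
USD 2,888,513.05 × 78.1591 = INR 225,763,580.33
INR 225,763,580.33 × 0.0646841 = BRL 14,603,314.01

BRL 14,603,314.01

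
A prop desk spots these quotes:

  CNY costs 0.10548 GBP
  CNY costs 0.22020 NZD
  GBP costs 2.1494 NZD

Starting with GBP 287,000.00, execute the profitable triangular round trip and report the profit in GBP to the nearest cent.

Profitable loop is GBP → NZD → CNY → GBP:
GBP 287,000.00 × 2.1494 = NZD 616,877.80
NZD 616,877.80 ÷ 0.22020 = CNY 2,801,443.23
CNY 2,801,443.23 × 0.10548 = GBP 295,496.23
Profit = GBP 295,496.23 − GBP 287,000.00

Profit: GBP 8,496.23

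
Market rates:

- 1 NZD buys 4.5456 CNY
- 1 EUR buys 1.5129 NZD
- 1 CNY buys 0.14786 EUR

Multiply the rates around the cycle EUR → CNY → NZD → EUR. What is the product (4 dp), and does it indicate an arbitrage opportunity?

0.9834 (arbitrage exists)

Around EUR → CNY → NZD → EUR: 1 ÷ 0.14786 ÷ 4.5456 ÷ 1.5129 = 0.983440
Product < 1; profitable direction is EUR → NZD → CNY → EUR.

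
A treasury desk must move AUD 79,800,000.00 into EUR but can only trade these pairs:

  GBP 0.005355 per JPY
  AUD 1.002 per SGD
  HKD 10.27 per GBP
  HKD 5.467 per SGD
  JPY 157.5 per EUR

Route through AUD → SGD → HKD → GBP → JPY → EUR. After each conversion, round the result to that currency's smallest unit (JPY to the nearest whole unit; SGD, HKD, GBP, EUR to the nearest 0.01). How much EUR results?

AUD 79,800,000.00 ÷ 1.002 = SGD 79,640,718.56
SGD 79,640,718.56 × 5.467 = HKD 435,395,808.37
HKD 435,395,808.37 ÷ 10.27 = GBP 42,394,918.05
GBP 42,394,918.05 ÷ 0.005355 = JPY 7,916,884,790
JPY 7,916,884,790 ÷ 157.5 = EUR 50,265,935.17

EUR 50,265,935.17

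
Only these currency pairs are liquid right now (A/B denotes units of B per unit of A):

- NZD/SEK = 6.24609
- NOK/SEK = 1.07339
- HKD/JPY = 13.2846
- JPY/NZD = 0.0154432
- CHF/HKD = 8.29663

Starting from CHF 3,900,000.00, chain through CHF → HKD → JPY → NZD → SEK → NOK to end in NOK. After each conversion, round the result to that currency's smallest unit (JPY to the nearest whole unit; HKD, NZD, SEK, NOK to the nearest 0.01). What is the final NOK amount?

NOK 38,628,051.46

CHF 3,900,000.00 × 8.29663 = HKD 32,356,857.00
HKD 32,356,857.00 × 13.2846 = JPY 429,847,903
JPY 429,847,903 × 0.0154432 = NZD 6,638,227.14
NZD 6,638,227.14 × 6.24609 = SEK 41,462,964.16
SEK 41,462,964.16 ÷ 1.07339 = NOK 38,628,051.46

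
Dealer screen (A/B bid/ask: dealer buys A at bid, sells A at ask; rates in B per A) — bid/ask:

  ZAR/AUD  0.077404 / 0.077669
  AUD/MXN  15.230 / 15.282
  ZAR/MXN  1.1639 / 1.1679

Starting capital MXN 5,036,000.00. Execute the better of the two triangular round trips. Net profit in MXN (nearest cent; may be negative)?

Net profit: MXN 47,272.25

Best loop MXN → ZAR → AUD → MXN:
MXN 5,036,000.00 ÷ 1.1679 (buy ZAR at ask) = ZAR 4,312,013.01
ZAR 4,312,013.01 × 0.077404 (sell ZAR at bid) = AUD 333,767.06
AUD 333,767.06 × 15.230 (sell AUD at bid) = MXN 5,083,272.25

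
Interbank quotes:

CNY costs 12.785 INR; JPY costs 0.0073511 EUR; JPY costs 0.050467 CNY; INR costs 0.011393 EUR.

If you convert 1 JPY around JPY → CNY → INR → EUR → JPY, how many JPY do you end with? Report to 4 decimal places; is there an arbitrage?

1.0000 (no arbitrage)

Around JPY → CNY → INR → EUR → JPY: 1 × 0.050467 × 12.785 × 0.011393 ÷ 0.0073511 = 0.999986
Product ≈ 1 (deviation 0.001%, within rounding noise).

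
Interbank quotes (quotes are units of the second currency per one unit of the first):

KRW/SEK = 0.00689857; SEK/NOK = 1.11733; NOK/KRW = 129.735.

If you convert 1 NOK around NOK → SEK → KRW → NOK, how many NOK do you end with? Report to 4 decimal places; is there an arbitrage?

Around NOK → SEK → KRW → NOK: 1 ÷ 1.11733 ÷ 0.00689857 ÷ 129.735 = 1.000005
Product ≈ 1 (deviation 0.001%, within rounding noise).

1.0000 (no arbitrage)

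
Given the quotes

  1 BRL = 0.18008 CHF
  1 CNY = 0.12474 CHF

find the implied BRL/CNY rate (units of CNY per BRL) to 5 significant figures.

1 BRL × 0.18008 = 0.18008 CHF
0.18008 CHF ÷ 0.12474 = 1.44364 CNY

BRL/CNY = 1.4436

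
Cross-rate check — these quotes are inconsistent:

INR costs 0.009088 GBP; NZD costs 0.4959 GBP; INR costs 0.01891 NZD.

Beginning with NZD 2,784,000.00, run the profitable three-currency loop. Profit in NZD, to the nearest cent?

Profitable loop is NZD → GBP → INR → NZD:
NZD 2,784,000.00 × 0.4959 = GBP 1,380,585.60
GBP 1,380,585.60 ÷ 0.009088 = INR 151,913,028.17
INR 151,913,028.17 × 0.01891 = NZD 2,872,675.36
Profit = NZD 2,872,675.36 − NZD 2,784,000.00

Profit: NZD 88,675.36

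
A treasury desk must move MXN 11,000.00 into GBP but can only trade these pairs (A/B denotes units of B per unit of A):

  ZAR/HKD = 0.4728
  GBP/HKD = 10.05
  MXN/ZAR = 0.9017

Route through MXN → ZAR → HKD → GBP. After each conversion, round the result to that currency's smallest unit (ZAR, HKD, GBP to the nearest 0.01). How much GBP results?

MXN 11,000.00 × 0.9017 = ZAR 9,918.70
ZAR 9,918.70 × 0.4728 = HKD 4,689.56
HKD 4,689.56 ÷ 10.05 = GBP 466.62

GBP 466.62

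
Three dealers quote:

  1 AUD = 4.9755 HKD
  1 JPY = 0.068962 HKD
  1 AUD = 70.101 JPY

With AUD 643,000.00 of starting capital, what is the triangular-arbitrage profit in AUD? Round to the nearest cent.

Profit: AUD 18,780.01

Profitable loop is AUD → HKD → JPY → AUD:
AUD 643,000.00 × 4.9755 = HKD 3,199,246.50
HKD 3,199,246.50 ÷ 0.068962 = JPY 46,391,440
JPY 46,391,440 ÷ 70.101 = AUD 661,780.01
Profit = AUD 661,780.01 − AUD 643,000.00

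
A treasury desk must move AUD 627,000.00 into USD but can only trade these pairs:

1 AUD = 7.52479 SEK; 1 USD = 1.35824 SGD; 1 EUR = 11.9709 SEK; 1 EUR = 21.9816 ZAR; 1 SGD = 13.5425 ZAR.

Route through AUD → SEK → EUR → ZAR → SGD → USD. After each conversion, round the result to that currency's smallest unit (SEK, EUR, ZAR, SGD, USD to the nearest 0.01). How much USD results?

USD 470,998.00

AUD 627,000.00 × 7.52479 = SEK 4,718,043.33
SEK 4,718,043.33 ÷ 11.9709 = EUR 394,126.03
EUR 394,126.03 × 21.9816 = ZAR 8,663,520.74
ZAR 8,663,520.74 ÷ 13.5425 = SGD 639,728.32
SGD 639,728.32 ÷ 1.35824 = USD 470,998.00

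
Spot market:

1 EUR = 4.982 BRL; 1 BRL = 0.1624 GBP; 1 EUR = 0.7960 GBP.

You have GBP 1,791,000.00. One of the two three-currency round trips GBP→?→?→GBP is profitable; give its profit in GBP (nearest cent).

Profitable loop is GBP → EUR → BRL → GBP:
GBP 1,791,000.00 ÷ 0.7960 = EUR 2,250,000.00
EUR 2,250,000.00 × 4.982 = BRL 11,209,500.00
BRL 11,209,500.00 × 0.1624 = GBP 1,820,422.80
Profit = GBP 1,820,422.80 − GBP 1,791,000.00

Profit: GBP 29,422.80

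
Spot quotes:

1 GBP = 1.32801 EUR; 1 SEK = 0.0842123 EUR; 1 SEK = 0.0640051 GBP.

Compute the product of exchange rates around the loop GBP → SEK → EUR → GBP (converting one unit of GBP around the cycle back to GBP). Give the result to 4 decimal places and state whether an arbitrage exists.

Around GBP → SEK → EUR → GBP: 1 ÷ 0.0640051 × 0.0842123 ÷ 1.32801 = 0.990740
Product < 1; profitable direction is GBP → EUR → SEK → GBP.

0.9907 (arbitrage exists)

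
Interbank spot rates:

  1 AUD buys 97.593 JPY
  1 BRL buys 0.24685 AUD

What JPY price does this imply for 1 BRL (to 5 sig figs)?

BRL/JPY = 24.091

1 BRL × 0.24685 = 0.24685 AUD
0.24685 AUD × 97.593 = 24.0908 JPY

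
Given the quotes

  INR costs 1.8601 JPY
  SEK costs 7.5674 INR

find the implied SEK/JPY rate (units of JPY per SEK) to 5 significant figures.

1 SEK × 7.5674 = 7.5674 INR
7.5674 INR × 1.8601 = 14.0761 JPY

SEK/JPY = 14.076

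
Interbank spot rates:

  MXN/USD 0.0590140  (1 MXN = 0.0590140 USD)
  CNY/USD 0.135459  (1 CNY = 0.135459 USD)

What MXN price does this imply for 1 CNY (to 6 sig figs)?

1 CNY × 0.135459 = 0.135459 USD
0.135459 USD ÷ 0.0590140 = 2.29537 MXN

CNY/MXN = 2.29537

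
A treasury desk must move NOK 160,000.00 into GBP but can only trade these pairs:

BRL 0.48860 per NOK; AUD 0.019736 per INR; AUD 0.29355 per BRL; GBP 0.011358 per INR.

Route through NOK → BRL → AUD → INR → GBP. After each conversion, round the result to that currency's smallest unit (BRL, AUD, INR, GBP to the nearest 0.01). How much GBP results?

GBP 13,206.82

NOK 160,000.00 × 0.48860 = BRL 78,176.00
BRL 78,176.00 × 0.29355 = AUD 22,948.56
AUD 22,948.56 ÷ 0.019736 = INR 1,162,776.65
INR 1,162,776.65 × 0.011358 = GBP 13,206.82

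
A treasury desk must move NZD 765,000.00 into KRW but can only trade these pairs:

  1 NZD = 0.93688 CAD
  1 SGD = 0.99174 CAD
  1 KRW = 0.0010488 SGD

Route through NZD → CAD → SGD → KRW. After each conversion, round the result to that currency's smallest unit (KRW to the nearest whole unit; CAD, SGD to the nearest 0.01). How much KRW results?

NZD 765,000.00 × 0.93688 = CAD 716,713.20
CAD 716,713.20 ÷ 0.99174 = SGD 722,682.56
SGD 722,682.56 ÷ 0.0010488 = KRW 689,056,598

KRW 689,056,598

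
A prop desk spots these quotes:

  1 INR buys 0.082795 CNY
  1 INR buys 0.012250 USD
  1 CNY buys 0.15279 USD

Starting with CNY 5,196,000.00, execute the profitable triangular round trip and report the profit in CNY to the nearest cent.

Profitable loop is CNY → USD → INR → CNY:
CNY 5,196,000.00 × 0.15279 = USD 793,896.84
USD 793,896.84 ÷ 0.012250 = INR 64,807,905.31
INR 64,807,905.31 × 0.082795 = CNY 5,365,770.52
Profit = CNY 5,365,770.52 − CNY 5,196,000.00

Profit: CNY 169,770.52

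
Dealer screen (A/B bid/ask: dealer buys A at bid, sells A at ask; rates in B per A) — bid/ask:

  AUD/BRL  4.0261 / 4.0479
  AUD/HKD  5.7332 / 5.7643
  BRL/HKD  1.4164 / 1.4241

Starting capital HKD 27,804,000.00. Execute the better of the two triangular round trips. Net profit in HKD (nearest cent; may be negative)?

Best loop HKD → BRL → AUD → HKD:
HKD 27,804,000.00 ÷ 1.4241 (buy BRL at ask) = BRL 19,523,909.84
BRL 19,523,909.84 ÷ 4.0479 (buy AUD at ask) = AUD 4,823,219.41
AUD 4,823,219.41 × 5.7332 (sell AUD at bid) = HKD 27,652,481.50

Net result: HKD -151,518.50 (no profitable arbitrage after spreads)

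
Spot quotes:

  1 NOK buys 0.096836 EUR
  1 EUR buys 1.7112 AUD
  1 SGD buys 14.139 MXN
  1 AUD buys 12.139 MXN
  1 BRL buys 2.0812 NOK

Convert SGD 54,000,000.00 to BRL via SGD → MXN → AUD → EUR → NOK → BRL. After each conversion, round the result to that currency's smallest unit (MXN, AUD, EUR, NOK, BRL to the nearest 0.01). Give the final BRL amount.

BRL 182,380,378.38

SGD 54,000,000.00 × 14.139 = MXN 763,506,000.00
MXN 763,506,000.00 ÷ 12.139 = AUD 62,896,943.74
AUD 62,896,943.74 ÷ 1.7112 = EUR 36,756,044.73
EUR 36,756,044.73 ÷ 0.096836 = NOK 379,570,043.48
NOK 379,570,043.48 ÷ 2.0812 = BRL 182,380,378.38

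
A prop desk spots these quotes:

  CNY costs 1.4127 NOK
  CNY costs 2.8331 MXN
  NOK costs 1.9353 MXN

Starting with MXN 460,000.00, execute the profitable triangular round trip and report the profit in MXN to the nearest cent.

Profitable loop is MXN → NOK → CNY → MXN:
MXN 460,000.00 ÷ 1.9353 = NOK 237,689.25
NOK 237,689.25 ÷ 1.4127 = CNY 168,251.75
CNY 168,251.75 × 2.8331 = MXN 476,674.03
Profit = MXN 476,674.03 − MXN 460,000.00

Profit: MXN 16,674.03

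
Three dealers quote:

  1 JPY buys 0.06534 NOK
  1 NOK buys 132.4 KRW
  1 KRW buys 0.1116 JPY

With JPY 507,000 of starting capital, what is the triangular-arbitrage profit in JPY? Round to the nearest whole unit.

Profit: JPY 18,142

Profitable loop is JPY → KRW → NOK → JPY:
JPY 507,000 ÷ 0.1116 = KRW 4,543,011
KRW 4,543,011 ÷ 132.4 = NOK 34,312.77
NOK 34,312.77 ÷ 0.06534 = JPY 525,142
Profit = JPY 525,142 − JPY 507,000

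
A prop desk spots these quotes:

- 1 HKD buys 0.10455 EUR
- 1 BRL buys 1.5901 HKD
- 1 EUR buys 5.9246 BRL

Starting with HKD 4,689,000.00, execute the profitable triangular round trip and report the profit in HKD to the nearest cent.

Profitable loop is HKD → BRL → EUR → HKD:
HKD 4,689,000.00 ÷ 1.5901 = BRL 2,948,871.14
BRL 2,948,871.14 ÷ 5.9246 = EUR 497,733.37
EUR 497,733.37 ÷ 0.10455 = HKD 4,760,720.93
Profit = HKD 4,760,720.93 − HKD 4,689,000.00

Profit: HKD 71,720.93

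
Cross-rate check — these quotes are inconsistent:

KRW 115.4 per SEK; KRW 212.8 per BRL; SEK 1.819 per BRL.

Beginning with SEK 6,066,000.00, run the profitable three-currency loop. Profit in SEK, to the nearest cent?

Profit: SEK 83,439.34

Profitable loop is SEK → BRL → KRW → SEK:
SEK 6,066,000.00 ÷ 1.819 = BRL 3,334,799.34
BRL 3,334,799.34 × 212.8 = KRW 709,645,300
KRW 709,645,300 ÷ 115.4 = SEK 6,149,439.34
Profit = SEK 6,149,439.34 − SEK 6,066,000.00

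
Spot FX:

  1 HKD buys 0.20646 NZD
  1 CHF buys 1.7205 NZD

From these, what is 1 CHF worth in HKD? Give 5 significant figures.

CHF/HKD = 8.3333

1 CHF × 1.7205 = 1.7205 NZD
1.7205 NZD ÷ 0.20646 = 8.33333 HKD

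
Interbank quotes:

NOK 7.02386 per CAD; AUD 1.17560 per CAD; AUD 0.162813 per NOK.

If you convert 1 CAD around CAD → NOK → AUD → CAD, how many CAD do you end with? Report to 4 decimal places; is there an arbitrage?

Around CAD → NOK → AUD → CAD: 1 × 7.02386 × 0.162813 ÷ 1.17560 = 0.972759
Product < 1; profitable direction is CAD → AUD → NOK → CAD.

0.9728 (arbitrage exists)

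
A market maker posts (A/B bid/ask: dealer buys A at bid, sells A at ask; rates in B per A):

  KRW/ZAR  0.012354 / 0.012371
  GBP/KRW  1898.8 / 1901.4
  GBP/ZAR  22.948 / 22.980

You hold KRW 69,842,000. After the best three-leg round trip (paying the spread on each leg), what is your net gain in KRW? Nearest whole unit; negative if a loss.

Best loop KRW → ZAR → GBP → KRW:
KRW 69,842,000 × 0.012354 (sell KRW at bid) = ZAR 862,828.07
ZAR 862,828.07 ÷ 22.980 (buy GBP at ask) = GBP 37,546.91
GBP 37,546.91 × 1898.8 (sell GBP at bid) = KRW 71,294,079

Net profit: KRW 1,452,079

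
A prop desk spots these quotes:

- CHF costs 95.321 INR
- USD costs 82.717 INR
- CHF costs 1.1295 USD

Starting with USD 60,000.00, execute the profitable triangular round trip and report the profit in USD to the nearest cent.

Profitable loop is USD → CHF → INR → USD:
USD 60,000.00 ÷ 1.1295 = CHF 53,120.85
CHF 53,120.85 × 95.321 = INR 5,063,532.54
INR 5,063,532.54 ÷ 82.717 = USD 61,215.14
Profit = USD 61,215.14 − USD 60,000.00

Profit: USD 1,215.14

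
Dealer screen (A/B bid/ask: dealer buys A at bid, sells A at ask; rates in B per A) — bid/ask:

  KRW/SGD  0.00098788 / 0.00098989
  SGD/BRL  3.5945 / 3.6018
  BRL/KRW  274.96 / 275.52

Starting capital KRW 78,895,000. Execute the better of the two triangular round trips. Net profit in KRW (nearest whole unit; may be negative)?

Net profit: KRW 1,418,734

Best loop KRW → BRL → SGD → KRW:
KRW 78,895,000 ÷ 275.52 (buy BRL at ask) = BRL 286,349.45
BRL 286,349.45 ÷ 3.6018 (buy SGD at ask) = SGD 79,501.76
SGD 79,501.76 ÷ 0.00098989 (buy KRW at ask) = KRW 80,313,734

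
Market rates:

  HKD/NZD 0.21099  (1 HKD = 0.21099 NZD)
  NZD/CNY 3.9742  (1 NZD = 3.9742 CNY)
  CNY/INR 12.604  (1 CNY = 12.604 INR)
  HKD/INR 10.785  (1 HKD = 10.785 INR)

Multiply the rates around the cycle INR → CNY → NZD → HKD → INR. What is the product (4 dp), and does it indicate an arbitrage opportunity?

Around INR → CNY → NZD → HKD → INR: 1 ÷ 12.604 ÷ 3.9742 ÷ 0.21099 × 10.785 = 1.020470
Product > 1; profitable direction is INR → CNY → NZD → HKD → INR.

1.0205 (arbitrage exists)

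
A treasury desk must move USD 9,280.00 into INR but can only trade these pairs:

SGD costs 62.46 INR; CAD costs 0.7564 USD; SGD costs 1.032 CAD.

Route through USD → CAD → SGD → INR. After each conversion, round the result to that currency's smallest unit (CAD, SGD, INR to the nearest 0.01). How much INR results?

INR 742,538.22

USD 9,280.00 ÷ 0.7564 = CAD 12,268.64
CAD 12,268.64 ÷ 1.032 = SGD 11,888.22
SGD 11,888.22 × 62.46 = INR 742,538.22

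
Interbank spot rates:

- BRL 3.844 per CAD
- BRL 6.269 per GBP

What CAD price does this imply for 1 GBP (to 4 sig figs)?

1 GBP × 6.269 = 6.269 BRL
6.269 BRL ÷ 3.844 = 1.63085 CAD

GBP/CAD = 1.631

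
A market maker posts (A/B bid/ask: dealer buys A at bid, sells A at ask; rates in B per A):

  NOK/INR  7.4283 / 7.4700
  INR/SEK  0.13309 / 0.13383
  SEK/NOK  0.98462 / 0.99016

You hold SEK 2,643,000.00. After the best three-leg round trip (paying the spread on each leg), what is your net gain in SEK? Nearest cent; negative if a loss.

Best loop SEK → INR → NOK → SEK:
SEK 2,643,000.00 ÷ 0.13383 (buy INR at ask) = INR 19,748,935.22
INR 19,748,935.22 ÷ 7.4700 (buy NOK at ask) = NOK 2,643,766.43
NOK 2,643,766.43 ÷ 0.99016 (buy SEK at ask) = SEK 2,670,039.62

Net profit: SEK 27,039.62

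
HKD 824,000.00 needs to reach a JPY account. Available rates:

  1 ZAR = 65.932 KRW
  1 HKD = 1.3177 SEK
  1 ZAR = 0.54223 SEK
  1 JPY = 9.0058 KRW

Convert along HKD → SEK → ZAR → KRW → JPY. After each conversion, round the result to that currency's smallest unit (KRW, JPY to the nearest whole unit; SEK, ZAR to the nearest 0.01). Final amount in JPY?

HKD 824,000.00 × 1.3177 = SEK 1,085,784.80
SEK 1,085,784.80 ÷ 0.54223 = ZAR 2,002,443.24
ZAR 2,002,443.24 × 65.932 = KRW 132,025,088
KRW 132,025,088 ÷ 9.0058 = JPY 14,660,007

JPY 14,660,007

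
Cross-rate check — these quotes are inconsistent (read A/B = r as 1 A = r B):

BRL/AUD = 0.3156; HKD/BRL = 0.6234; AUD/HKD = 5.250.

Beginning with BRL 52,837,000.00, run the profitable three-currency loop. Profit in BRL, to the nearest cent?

Profit: BRL 1,738,942.81

Profitable loop is BRL → AUD → HKD → BRL:
BRL 52,837,000.00 × 0.3156 = AUD 16,675,357.20
AUD 16,675,357.20 × 5.250 = HKD 87,545,625.30
HKD 87,545,625.30 × 0.6234 = BRL 54,575,942.81
Profit = BRL 54,575,942.81 − BRL 52,837,000.00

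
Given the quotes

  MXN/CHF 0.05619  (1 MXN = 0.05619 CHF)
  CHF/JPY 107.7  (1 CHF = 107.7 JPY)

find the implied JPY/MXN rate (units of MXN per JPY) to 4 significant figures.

JPY/MXN = 0.1652

1 JPY ÷ 107.7 = 0.00928505 CHF
0.00928505 CHF ÷ 0.05619 = 0.165244 MXN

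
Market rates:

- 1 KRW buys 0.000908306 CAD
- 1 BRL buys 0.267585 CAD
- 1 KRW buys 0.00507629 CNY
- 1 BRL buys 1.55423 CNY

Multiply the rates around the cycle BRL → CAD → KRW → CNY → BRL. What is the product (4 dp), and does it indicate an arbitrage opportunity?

Around BRL → CAD → KRW → CNY → BRL: 1 × 0.267585 ÷ 0.000908306 × 0.00507629 ÷ 1.55423 = 0.962190
Product < 1; profitable direction is BRL → CNY → KRW → CAD → BRL.

0.9622 (arbitrage exists)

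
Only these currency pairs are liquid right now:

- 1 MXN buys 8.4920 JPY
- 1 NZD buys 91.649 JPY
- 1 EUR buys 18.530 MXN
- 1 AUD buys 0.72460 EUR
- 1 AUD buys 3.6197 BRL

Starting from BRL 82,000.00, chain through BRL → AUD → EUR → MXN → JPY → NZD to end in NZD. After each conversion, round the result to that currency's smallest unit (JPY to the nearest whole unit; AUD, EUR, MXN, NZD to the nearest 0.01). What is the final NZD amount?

NZD 28,183.65

BRL 82,000.00 ÷ 3.6197 = AUD 22,653.81
AUD 22,653.81 × 0.72460 = EUR 16,414.95
EUR 16,414.95 × 18.530 = MXN 304,169.02
MXN 304,169.02 × 8.4920 = JPY 2,583,003
JPY 2,583,003 ÷ 91.649 = NZD 28,183.65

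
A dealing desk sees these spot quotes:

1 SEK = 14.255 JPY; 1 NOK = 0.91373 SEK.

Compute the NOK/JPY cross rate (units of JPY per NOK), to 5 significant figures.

1 NOK × 0.91373 = 0.91373 SEK
0.91373 SEK × 14.255 = 13.0252 JPY

NOK/JPY = 13.025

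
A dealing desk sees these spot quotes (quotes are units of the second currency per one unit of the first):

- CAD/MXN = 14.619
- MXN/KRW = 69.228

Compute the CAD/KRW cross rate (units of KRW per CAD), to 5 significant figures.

1 CAD × 14.619 = 14.619 MXN
14.619 MXN × 69.228 = 1012.04 KRW

CAD/KRW = 1012.0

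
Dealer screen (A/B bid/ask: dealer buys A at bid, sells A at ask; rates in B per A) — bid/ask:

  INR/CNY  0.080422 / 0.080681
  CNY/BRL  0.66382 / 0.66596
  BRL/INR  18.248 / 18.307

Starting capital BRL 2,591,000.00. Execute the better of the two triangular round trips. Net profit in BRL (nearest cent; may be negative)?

Net profit: BRL 43,091.24

Best loop BRL → CNY → INR → BRL:
BRL 2,591,000.00 ÷ 0.66596 (buy CNY at ask) = CNY 3,890,624.06
CNY 3,890,624.06 ÷ 0.080681 (buy INR at ask) = INR 48,222,308.37
INR 48,222,308.37 ÷ 18.307 (buy BRL at ask) = BRL 2,634,091.24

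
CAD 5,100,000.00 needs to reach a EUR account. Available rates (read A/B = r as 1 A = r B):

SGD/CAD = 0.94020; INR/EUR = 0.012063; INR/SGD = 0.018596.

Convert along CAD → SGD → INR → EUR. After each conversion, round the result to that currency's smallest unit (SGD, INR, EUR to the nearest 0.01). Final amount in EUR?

EUR 3,518,728.18

CAD 5,100,000.00 ÷ 0.94020 = SGD 5,424,377.79
SGD 5,424,377.79 ÷ 0.018596 = INR 291,695,944.83
INR 291,695,944.83 × 0.012063 = EUR 3,518,728.18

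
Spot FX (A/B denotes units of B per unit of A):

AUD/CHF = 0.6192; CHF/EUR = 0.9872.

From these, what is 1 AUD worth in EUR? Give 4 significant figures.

1 AUD × 0.6192 = 0.6192 CHF
0.6192 CHF × 0.9872 = 0.611274 EUR

AUD/EUR = 0.6113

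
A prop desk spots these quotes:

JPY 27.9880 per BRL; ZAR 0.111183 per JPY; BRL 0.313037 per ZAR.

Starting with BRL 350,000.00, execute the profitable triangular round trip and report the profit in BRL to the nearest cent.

Profitable loop is BRL → ZAR → JPY → BRL:
BRL 350,000.00 ÷ 0.313037 = ZAR 1,118,078.69
ZAR 1,118,078.69 ÷ 0.111183 = JPY 10,056,202
JPY 10,056,202 ÷ 27.9880 = BRL 359,304.05
Profit = BRL 359,304.05 − BRL 350,000.00

Profit: BRL 9,304.05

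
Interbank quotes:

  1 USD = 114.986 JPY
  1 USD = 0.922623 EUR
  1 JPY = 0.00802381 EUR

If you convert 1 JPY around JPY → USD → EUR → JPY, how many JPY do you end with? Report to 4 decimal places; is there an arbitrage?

Around JPY → USD → EUR → JPY: 1 ÷ 114.986 × 0.922623 ÷ 0.00802381 = 0.999997
Product ≈ 1 (deviation 0.000%, within rounding noise).

1.0000 (no arbitrage)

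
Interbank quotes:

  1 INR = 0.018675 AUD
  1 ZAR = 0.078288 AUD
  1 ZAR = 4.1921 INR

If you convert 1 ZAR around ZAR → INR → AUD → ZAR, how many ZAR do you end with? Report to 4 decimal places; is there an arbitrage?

Around ZAR → INR → AUD → ZAR: 1 × 4.1921 × 0.018675 ÷ 0.078288 = 0.999993
Product ≈ 1 (deviation 0.001%, within rounding noise).

1.0000 (no arbitrage)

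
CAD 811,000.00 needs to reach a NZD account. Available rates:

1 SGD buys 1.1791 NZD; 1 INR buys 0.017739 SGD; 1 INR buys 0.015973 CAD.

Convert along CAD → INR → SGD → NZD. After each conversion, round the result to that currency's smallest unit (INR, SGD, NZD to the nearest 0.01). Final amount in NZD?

NZD 1,061,974.62

CAD 811,000.00 ÷ 0.015973 = INR 50,773,179.74
INR 50,773,179.74 × 0.017739 = SGD 900,665.44
SGD 900,665.44 × 1.1791 = NZD 1,061,974.62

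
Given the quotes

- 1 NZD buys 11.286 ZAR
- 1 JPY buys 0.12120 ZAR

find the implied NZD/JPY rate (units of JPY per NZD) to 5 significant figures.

NZD/JPY = 93.119

1 NZD × 11.286 = 11.286 ZAR
11.286 ZAR ÷ 0.12120 = 93.1188 JPY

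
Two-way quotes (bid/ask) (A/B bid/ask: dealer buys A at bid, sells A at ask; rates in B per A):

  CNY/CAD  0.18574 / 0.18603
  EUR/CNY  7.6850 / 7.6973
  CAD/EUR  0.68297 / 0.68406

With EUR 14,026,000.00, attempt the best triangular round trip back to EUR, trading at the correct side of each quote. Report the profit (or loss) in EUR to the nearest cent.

Best loop EUR → CAD → CNY → EUR:
EUR 14,026,000.00 ÷ 0.68406 (buy CAD at ask) = CAD 20,504,049.35
CAD 20,504,049.35 ÷ 0.18603 (buy CNY at ask) = CNY 110,219,047.21
CNY 110,219,047.21 ÷ 7.6973 (buy EUR at ask) = EUR 14,319,182.99

Net profit: EUR 293,182.99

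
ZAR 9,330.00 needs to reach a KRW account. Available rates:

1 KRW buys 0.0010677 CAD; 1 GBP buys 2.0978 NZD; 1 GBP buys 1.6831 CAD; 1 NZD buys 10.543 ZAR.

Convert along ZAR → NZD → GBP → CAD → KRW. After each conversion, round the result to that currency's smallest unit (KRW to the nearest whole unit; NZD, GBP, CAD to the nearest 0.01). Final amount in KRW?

ZAR 9,330.00 ÷ 10.543 = NZD 884.95
NZD 884.95 ÷ 2.0978 = GBP 421.85
GBP 421.85 × 1.6831 = CAD 710.02
CAD 710.02 ÷ 0.0010677 = KRW 665,000

KRW 665,000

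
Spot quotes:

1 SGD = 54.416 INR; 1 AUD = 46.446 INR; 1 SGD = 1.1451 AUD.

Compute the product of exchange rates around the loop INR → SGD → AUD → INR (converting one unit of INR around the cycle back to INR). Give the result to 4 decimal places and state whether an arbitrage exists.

0.9774 (arbitrage exists)

Around INR → SGD → AUD → INR: 1 ÷ 54.416 × 1.1451 × 46.446 = 0.977384
Product < 1; profitable direction is INR → AUD → SGD → INR.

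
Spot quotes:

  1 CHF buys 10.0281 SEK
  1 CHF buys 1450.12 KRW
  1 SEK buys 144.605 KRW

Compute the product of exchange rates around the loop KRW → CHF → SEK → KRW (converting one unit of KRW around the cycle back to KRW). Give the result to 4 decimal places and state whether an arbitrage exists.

1.0000 (no arbitrage)

Around KRW → CHF → SEK → KRW: 1 ÷ 1450.12 × 10.0281 × 144.605 = 0.999995
Product ≈ 1 (deviation 0.000%, within rounding noise).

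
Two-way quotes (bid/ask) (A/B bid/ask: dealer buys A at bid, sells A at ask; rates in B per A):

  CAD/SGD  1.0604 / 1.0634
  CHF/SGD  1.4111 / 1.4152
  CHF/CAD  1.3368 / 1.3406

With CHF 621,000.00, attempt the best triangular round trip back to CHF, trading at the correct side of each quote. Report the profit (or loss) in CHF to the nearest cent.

Net profit: CHF 1,028.00

Best loop CHF → CAD → SGD → CHF:
CHF 621,000.00 × 1.3368 (sell CHF at bid) = CAD 830,152.80
CAD 830,152.80 × 1.0604 (sell CAD at bid) = SGD 880,294.03
SGD 880,294.03 ÷ 1.4152 (buy CHF at ask) = CHF 622,028.00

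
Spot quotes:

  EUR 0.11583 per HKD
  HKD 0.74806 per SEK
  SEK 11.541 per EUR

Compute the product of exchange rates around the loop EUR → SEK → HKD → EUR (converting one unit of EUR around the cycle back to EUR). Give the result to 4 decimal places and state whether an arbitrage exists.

1.0000 (no arbitrage)

Around EUR → SEK → HKD → EUR: 1 × 11.541 × 0.74806 × 0.11583 = 1.000002
Product ≈ 1 (deviation 0.000%, within rounding noise).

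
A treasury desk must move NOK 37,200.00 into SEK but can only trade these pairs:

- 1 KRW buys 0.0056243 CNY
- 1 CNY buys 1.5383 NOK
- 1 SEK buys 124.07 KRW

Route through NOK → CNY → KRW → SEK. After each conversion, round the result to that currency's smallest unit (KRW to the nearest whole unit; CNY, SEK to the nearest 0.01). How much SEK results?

NOK 37,200.00 ÷ 1.5383 = CNY 24,182.54
CNY 24,182.54 ÷ 0.0056243 = KRW 4,299,653
KRW 4,299,653 ÷ 124.07 = SEK 34,655.06

SEK 34,655.06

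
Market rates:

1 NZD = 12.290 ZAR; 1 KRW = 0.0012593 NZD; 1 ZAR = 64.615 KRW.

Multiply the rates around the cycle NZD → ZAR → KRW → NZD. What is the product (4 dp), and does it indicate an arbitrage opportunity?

1.0000 (no arbitrage)

Around NZD → ZAR → KRW → NZD: 1 × 12.290 × 64.615 × 0.0012593 = 1.000033
Product ≈ 1 (deviation 0.003%, within rounding noise).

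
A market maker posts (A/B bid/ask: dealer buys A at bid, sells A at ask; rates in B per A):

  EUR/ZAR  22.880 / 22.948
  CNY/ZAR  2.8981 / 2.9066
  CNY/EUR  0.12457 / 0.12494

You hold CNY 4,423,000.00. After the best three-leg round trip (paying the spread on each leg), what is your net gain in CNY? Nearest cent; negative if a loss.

Net profit: CNY 47,786.84

Best loop CNY → ZAR → EUR → CNY:
CNY 4,423,000.00 × 2.8981 (sell CNY at bid) = ZAR 12,818,296.30
ZAR 12,818,296.30 ÷ 22.948 (buy EUR at ask) = EUR 558,580.11
EUR 558,580.11 ÷ 0.12494 (buy CNY at ask) = CNY 4,470,786.84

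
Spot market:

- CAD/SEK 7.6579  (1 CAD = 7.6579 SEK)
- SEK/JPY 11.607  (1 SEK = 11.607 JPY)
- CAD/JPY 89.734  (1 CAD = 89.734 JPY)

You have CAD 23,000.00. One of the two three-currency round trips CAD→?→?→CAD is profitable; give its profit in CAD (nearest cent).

Profitable loop is CAD → JPY → SEK → CAD:
CAD 23,000.00 × 89.734 = JPY 2,063,882
JPY 2,063,882 ÷ 11.607 = SEK 177,813.56
SEK 177,813.56 ÷ 7.6579 = CAD 23,219.62
Profit = CAD 23,219.62 − CAD 23,000.00

Profit: CAD 219.62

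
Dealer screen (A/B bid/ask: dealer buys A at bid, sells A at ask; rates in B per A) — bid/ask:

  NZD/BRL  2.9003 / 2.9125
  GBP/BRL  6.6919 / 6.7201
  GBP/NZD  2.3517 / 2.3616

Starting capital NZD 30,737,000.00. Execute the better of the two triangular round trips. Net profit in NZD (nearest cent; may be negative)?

Best loop NZD → BRL → GBP → NZD:
NZD 30,737,000.00 × 2.9003 (sell NZD at bid) = BRL 89,146,521.10
BRL 89,146,521.10 ÷ 6.7201 (buy GBP at ask) = GBP 13,265,653.95
GBP 13,265,653.95 × 2.3517 (sell GBP at bid) = NZD 31,196,838.39

Net profit: NZD 459,838.39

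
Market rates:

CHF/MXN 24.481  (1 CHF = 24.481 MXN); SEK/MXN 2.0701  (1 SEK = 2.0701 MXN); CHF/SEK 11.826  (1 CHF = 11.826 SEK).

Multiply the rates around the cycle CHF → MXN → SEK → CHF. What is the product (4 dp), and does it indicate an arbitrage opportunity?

Around CHF → MXN → SEK → CHF: 1 × 24.481 ÷ 2.0701 ÷ 11.826 = 1.000000
Product ≈ 1 (deviation 0.000%, within rounding noise).

1.0000 (no arbitrage)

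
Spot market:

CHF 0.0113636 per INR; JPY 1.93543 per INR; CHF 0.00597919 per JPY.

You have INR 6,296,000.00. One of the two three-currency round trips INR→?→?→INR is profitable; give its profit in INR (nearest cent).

Profitable loop is INR → JPY → CHF → INR:
INR 6,296,000.00 × 1.93543 = JPY 12,185,467
JPY 12,185,467 × 0.00597919 = CHF 72,859.22
CHF 72,859.22 ÷ 0.0113636 = INR 6,411,632.24
Profit = INR 6,411,632.24 − INR 6,296,000.00

Profit: INR 115,632.24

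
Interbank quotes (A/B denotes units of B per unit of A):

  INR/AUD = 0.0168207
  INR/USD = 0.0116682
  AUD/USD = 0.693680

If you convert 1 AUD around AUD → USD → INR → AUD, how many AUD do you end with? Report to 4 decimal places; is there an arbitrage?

1.0000 (no arbitrage)

Around AUD → USD → INR → AUD: 1 × 0.693680 ÷ 0.0116682 × 0.0168207 = 0.999999
Product ≈ 1 (deviation 0.000%, within rounding noise).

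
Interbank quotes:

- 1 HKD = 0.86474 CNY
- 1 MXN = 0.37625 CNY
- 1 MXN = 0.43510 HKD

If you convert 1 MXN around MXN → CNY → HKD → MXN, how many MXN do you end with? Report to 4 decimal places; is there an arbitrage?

1.0000 (no arbitrage)

Around MXN → CNY → HKD → MXN: 1 × 0.37625 ÷ 0.86474 ÷ 0.43510 = 1.000004
Product ≈ 1 (deviation 0.000%, within rounding noise).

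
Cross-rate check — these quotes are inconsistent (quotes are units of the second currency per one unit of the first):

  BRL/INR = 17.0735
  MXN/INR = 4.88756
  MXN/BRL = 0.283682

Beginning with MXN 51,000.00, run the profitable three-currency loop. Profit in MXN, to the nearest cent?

Profitable loop is MXN → INR → BRL → MXN:
MXN 51,000.00 × 4.88756 = INR 249,265.56
INR 249,265.56 ÷ 17.0735 = BRL 14,599.56
BRL 14,599.56 ÷ 0.283682 = MXN 51,464.52
Profit = MXN 51,464.52 − MXN 51,000.00

Profit: MXN 464.52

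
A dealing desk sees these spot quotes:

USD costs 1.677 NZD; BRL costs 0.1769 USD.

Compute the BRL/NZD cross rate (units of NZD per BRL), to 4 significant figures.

BRL/NZD = 0.2967

1 BRL × 0.1769 = 0.1769 USD
0.1769 USD × 1.677 = 0.296661 NZD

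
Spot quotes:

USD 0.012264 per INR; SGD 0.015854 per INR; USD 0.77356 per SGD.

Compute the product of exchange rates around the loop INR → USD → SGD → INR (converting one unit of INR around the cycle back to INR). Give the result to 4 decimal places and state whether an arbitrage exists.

1.0000 (no arbitrage)

Around INR → USD → SGD → INR: 1 × 0.012264 ÷ 0.77356 ÷ 0.015854 = 0.999998
Product ≈ 1 (deviation 0.000%, within rounding noise).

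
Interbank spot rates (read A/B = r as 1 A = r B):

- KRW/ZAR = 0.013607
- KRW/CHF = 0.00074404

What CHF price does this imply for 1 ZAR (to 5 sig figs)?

1 ZAR ÷ 0.013607 = 73.4916 KRW
73.4916 KRW × 0.00074404 = 0.0546807 CHF

ZAR/CHF = 0.054681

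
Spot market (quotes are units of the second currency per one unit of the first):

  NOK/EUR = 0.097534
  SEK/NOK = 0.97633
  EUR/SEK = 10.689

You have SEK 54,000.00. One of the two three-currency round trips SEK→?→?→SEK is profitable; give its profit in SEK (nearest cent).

Profitable loop is SEK → NOK → EUR → SEK:
SEK 54,000.00 × 0.97633 = NOK 52,721.82
NOK 52,721.82 × 0.097534 = EUR 5,142.17
EUR 5,142.17 × 10.689 = SEK 54,964.66
Profit = SEK 54,964.66 − SEK 54,000.00

Profit: SEK 964.66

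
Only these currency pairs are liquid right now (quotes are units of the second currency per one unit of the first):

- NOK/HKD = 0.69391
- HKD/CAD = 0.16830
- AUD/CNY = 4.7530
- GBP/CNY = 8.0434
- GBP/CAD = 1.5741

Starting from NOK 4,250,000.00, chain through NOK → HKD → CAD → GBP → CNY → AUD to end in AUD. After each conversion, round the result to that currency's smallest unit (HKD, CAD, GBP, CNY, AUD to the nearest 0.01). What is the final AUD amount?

AUD 533,599.88

NOK 4,250,000.00 × 0.69391 = HKD 2,949,117.50
HKD 2,949,117.50 × 0.16830 = CAD 496,336.48
CAD 496,336.48 ÷ 1.5741 = GBP 315,314.45
GBP 315,314.45 × 8.0434 = CNY 2,536,200.25
CNY 2,536,200.25 ÷ 4.7530 = AUD 533,599.88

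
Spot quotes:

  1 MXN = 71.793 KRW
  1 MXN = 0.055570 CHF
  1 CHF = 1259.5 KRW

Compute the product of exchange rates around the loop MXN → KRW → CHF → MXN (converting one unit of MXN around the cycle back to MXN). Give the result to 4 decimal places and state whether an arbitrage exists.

Around MXN → KRW → CHF → MXN: 1 × 71.793 ÷ 1259.5 ÷ 0.055570 = 1.025755
Product > 1; profitable direction is MXN → KRW → CHF → MXN.

1.0258 (arbitrage exists)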